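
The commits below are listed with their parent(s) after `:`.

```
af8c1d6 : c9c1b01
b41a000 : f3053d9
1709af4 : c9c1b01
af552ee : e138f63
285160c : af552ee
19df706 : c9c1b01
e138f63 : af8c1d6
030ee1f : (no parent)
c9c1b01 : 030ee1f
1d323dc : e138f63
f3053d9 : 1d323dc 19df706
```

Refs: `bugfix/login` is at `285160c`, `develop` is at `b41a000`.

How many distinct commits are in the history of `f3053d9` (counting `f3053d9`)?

Walking parent pointers from f3053d9: reachable set = {030ee1f, 19df706, 1d323dc, af8c1d6, c9c1b01, e138f63, f3053d9}.
That is 7 commits.

7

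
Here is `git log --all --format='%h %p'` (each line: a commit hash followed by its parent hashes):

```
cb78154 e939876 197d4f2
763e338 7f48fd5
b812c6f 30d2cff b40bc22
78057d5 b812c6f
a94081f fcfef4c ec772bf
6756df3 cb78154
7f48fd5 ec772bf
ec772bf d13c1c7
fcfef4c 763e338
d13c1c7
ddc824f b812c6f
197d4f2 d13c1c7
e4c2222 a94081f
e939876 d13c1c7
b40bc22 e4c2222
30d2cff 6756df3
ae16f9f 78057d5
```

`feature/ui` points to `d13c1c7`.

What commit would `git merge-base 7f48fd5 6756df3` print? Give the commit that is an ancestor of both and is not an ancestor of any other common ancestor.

d13c1c7

Ancestors of 7f48fd5: {7f48fd5, d13c1c7, ec772bf}.
Ancestors of 6756df3: {197d4f2, 6756df3, cb78154, d13c1c7, e939876}.
Common ancestors: {d13c1c7}.
The only common ancestor is d13c1c7, so it is the merge base.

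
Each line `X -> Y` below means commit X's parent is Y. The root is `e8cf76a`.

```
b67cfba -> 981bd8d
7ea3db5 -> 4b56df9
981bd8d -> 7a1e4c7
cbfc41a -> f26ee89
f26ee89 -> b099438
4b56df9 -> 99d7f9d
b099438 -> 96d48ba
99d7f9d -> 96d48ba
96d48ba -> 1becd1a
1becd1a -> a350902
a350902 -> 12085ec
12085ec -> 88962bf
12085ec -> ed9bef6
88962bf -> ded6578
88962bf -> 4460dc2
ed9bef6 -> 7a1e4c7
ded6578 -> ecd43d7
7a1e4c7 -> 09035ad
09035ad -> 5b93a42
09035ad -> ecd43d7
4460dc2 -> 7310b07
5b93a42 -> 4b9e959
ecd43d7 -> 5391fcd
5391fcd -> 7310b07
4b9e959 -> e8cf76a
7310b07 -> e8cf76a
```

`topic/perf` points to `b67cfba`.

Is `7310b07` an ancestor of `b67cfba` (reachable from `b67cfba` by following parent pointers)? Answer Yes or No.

Yes

Ancestors of b67cfba (commits reachable by following parents): {09035ad, 4b9e959, 5391fcd, 5b93a42, 7310b07, 7a1e4c7, 981bd8d, b67cfba, e8cf76a, ecd43d7}.
7310b07 is in that set, so it is an ancestor of b67cfba.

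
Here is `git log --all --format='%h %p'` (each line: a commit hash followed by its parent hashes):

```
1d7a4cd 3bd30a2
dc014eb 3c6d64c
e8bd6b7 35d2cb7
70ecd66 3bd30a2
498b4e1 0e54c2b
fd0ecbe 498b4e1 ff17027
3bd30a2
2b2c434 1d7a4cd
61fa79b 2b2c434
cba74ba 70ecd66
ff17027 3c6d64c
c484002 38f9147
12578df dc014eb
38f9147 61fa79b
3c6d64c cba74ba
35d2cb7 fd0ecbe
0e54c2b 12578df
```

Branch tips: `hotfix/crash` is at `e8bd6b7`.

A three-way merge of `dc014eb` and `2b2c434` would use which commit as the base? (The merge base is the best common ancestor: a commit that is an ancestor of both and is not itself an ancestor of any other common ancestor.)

Ancestors of dc014eb: {3bd30a2, 3c6d64c, 70ecd66, cba74ba, dc014eb}.
Ancestors of 2b2c434: {1d7a4cd, 2b2c434, 3bd30a2}.
Common ancestors: {3bd30a2}.
The only common ancestor is 3bd30a2, so it is the merge base.

3bd30a2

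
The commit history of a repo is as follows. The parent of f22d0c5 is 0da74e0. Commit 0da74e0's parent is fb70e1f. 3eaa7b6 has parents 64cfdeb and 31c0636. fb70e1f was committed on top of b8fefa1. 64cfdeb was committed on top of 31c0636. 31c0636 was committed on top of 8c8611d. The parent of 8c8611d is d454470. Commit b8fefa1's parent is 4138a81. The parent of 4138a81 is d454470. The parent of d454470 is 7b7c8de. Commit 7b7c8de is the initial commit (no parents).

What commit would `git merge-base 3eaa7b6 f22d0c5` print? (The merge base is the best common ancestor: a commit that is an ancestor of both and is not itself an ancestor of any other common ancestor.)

Ancestors of 3eaa7b6: {31c0636, 3eaa7b6, 64cfdeb, 7b7c8de, 8c8611d, d454470}.
Ancestors of f22d0c5: {0da74e0, 4138a81, 7b7c8de, b8fefa1, d454470, f22d0c5, fb70e1f}.
Common ancestors: {7b7c8de, d454470}.
Among these, d454470 is not an ancestor of any other common ancestor — it is the merge base.

d454470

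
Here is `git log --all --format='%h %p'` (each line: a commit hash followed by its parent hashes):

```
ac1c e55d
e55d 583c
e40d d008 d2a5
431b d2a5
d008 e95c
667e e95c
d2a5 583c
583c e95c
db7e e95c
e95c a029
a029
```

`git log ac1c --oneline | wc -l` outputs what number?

5

Walking parent pointers from ac1c: reachable set = {583c, a029, ac1c, e55d, e95c}.
That is 5 commits.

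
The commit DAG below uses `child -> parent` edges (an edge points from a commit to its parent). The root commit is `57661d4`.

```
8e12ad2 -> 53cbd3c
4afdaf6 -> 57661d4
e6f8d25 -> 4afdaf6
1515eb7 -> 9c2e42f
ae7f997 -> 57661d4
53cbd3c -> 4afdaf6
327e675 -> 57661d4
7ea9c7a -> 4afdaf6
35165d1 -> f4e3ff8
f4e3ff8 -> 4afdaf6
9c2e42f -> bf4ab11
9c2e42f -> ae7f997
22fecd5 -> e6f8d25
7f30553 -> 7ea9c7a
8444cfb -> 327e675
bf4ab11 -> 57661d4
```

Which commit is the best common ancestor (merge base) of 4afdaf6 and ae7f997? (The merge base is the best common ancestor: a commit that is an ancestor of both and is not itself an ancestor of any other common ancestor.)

57661d4

Ancestors of 4afdaf6: {4afdaf6, 57661d4}.
Ancestors of ae7f997: {57661d4, ae7f997}.
Common ancestors: {57661d4}.
The only common ancestor is 57661d4, so it is the merge base.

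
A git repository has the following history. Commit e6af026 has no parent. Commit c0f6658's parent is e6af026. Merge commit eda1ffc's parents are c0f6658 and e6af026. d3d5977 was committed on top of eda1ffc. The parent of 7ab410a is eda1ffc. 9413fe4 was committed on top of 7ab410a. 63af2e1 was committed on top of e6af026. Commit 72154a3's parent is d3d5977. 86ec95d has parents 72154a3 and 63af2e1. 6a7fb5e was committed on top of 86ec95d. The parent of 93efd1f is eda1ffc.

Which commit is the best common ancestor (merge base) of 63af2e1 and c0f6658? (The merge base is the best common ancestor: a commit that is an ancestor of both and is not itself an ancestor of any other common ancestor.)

e6af026

Ancestors of 63af2e1: {63af2e1, e6af026}.
Ancestors of c0f6658: {c0f6658, e6af026}.
Common ancestors: {e6af026}.
The only common ancestor is e6af026, so it is the merge base.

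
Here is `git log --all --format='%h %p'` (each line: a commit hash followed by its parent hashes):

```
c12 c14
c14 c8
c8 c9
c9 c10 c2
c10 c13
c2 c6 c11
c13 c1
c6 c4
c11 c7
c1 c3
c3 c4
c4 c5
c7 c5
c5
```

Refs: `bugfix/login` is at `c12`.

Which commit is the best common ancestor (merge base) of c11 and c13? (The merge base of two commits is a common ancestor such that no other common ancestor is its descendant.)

c5

Ancestors of c11: {c11, c5, c7}.
Ancestors of c13: {c1, c13, c3, c4, c5}.
Common ancestors: {c5}.
The only common ancestor is c5, so it is the merge base.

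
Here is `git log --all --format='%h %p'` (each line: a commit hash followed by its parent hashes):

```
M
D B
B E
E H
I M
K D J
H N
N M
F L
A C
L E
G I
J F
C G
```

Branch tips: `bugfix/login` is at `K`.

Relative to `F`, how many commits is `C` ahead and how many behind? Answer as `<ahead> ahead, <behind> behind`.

Reachable from C: {C, G, I, M}.
Reachable from F: {E, F, H, L, M, N}.
Only in C's history (ahead): {C, G, I} — 3.
Only in F's history (behind): {E, F, H, L, N} — 5.

3 ahead, 5 behind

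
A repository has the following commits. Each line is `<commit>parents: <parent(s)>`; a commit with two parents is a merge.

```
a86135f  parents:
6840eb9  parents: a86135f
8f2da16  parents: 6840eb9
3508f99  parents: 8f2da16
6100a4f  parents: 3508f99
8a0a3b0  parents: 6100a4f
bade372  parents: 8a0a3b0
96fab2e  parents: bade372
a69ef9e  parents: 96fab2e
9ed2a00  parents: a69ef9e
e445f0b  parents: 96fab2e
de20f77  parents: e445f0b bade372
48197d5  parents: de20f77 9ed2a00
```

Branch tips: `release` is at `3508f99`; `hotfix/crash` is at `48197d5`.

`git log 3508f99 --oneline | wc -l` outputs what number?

Walking parent pointers from 3508f99: reachable set = {3508f99, 6840eb9, 8f2da16, a86135f}.
That is 4 commits.

4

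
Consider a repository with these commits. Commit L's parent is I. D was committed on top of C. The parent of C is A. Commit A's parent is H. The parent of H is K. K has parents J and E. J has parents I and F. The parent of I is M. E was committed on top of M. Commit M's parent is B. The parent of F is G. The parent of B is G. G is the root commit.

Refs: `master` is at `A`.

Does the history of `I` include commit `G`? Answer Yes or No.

Yes

Ancestors of I (commits reachable by following parents): {B, G, I, M}.
G is in that set, so it is an ancestor of I.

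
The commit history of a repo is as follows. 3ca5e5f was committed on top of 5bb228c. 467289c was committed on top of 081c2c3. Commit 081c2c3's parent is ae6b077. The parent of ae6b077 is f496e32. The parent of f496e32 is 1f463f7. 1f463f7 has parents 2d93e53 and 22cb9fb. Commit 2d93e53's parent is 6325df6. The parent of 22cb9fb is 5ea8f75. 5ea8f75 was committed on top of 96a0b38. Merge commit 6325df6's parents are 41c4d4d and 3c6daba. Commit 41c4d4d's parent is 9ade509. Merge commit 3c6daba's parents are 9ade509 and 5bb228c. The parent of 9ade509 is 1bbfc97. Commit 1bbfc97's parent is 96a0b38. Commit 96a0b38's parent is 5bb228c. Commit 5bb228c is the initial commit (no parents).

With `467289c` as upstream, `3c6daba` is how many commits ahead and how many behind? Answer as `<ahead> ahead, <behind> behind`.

0 ahead, 10 behind

Reachable from 3c6daba: {1bbfc97, 3c6daba, 5bb228c, 96a0b38, 9ade509}.
Reachable from 467289c: {081c2c3, 1bbfc97, 1f463f7, 22cb9fb, 2d93e53, 3c6daba, 41c4d4d, 467289c, 5bb228c, 5ea8f75, 6325df6, 96a0b38, 9ade509, ae6b077, f496e32}.
Only in 3c6daba's history (ahead): {} — 0.
Only in 467289c's history (behind): {081c2c3, 1f463f7, 22cb9fb, 2d93e53, 41c4d4d, 467289c, 5ea8f75, 6325df6, ae6b077, f496e32} — 10.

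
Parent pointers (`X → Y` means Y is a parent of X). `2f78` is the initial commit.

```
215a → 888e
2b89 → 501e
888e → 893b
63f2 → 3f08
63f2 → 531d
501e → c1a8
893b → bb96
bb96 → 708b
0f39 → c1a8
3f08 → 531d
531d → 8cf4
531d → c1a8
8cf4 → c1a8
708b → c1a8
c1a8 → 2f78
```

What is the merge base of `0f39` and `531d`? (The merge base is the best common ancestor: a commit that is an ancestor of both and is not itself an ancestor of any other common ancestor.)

Ancestors of 0f39: {0f39, 2f78, c1a8}.
Ancestors of 531d: {2f78, 531d, 8cf4, c1a8}.
Common ancestors: {2f78, c1a8}.
Among these, c1a8 is not an ancestor of any other common ancestor — it is the merge base.

c1a8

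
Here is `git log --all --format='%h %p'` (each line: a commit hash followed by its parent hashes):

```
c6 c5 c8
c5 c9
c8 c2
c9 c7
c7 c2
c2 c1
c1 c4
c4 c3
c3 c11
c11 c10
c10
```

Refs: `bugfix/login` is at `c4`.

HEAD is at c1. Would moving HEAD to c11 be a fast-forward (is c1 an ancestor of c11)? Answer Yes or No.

A fast-forward from c1 to c11 is possible iff c1 is an ancestor of c11.
Ancestors of c11: {c10, c11}.
c1 is not among them, so fast-forward is not possible.

No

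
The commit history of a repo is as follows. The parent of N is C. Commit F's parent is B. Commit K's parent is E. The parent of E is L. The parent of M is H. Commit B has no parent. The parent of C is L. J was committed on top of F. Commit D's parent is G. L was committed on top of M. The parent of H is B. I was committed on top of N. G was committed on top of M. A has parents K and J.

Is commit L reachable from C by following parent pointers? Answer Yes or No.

Ancestors of C (commits reachable by following parents): {B, C, H, L, M}.
L is in that set, so it is an ancestor of C.

Yes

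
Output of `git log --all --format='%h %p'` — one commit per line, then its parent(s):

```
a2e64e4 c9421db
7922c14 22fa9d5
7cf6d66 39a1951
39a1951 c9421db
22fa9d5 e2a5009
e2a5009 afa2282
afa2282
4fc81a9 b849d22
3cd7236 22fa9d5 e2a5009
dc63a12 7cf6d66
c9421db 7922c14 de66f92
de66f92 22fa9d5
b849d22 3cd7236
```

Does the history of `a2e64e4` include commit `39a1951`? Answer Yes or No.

Ancestors of a2e64e4: {22fa9d5, 7922c14, a2e64e4, afa2282, c9421db, de66f92, e2a5009}.
39a1951 is not in that set, so it is not an ancestor of a2e64e4.

No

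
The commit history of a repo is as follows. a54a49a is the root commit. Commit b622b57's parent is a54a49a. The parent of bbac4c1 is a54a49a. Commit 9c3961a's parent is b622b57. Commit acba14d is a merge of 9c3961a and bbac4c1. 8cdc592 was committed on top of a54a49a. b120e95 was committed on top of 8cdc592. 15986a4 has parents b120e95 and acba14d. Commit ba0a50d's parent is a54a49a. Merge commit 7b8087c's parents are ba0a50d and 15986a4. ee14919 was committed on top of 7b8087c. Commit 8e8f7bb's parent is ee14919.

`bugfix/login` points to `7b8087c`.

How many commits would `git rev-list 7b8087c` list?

10

Walking parent pointers from 7b8087c: reachable set = {15986a4, 7b8087c, 8cdc592, 9c3961a, a54a49a, acba14d, b120e95, b622b57, ba0a50d, bbac4c1}.
That is 10 commits.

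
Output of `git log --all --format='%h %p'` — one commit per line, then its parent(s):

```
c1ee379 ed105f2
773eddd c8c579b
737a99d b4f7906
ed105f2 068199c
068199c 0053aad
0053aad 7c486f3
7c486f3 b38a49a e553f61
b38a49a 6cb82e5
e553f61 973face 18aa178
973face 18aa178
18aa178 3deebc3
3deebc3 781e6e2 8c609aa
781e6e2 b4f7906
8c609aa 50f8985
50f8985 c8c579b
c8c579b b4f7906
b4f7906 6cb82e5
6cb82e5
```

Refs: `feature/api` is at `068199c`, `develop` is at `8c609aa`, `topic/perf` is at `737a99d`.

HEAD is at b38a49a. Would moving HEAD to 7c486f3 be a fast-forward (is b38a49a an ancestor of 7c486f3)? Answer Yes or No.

A fast-forward from b38a49a to 7c486f3 is possible iff b38a49a is an ancestor of 7c486f3.
Ancestors of 7c486f3: {18aa178, 3deebc3, 50f8985, 6cb82e5, 781e6e2, 7c486f3, 8c609aa, 973face, b38a49a, b4f7906, c8c579b, e553f61}.
b38a49a is among them, so fast-forward is possible.

Yes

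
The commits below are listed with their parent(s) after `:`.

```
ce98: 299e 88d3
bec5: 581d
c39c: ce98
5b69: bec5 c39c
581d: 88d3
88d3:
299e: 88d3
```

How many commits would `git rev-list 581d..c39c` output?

3

Reachable from c39c: {299e, 88d3, c39c, ce98}.
Reachable from 581d: {581d, 88d3}.
In c39c's history but not 581d's: {299e, c39c, ce98} — 3 commits.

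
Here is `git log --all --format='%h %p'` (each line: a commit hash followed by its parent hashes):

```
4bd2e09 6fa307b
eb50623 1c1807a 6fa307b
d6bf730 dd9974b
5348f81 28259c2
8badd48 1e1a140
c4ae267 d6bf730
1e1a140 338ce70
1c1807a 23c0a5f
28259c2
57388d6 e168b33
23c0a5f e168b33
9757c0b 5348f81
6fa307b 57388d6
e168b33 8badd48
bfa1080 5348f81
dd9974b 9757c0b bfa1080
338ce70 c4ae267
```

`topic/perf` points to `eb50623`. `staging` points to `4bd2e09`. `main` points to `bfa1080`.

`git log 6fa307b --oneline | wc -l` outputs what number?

13

Walking parent pointers from 6fa307b: reachable set = {1e1a140, 28259c2, 338ce70, 5348f81, 57388d6, 6fa307b, 8badd48, 9757c0b, bfa1080, c4ae267, d6bf730, dd9974b, e168b33}.
That is 13 commits.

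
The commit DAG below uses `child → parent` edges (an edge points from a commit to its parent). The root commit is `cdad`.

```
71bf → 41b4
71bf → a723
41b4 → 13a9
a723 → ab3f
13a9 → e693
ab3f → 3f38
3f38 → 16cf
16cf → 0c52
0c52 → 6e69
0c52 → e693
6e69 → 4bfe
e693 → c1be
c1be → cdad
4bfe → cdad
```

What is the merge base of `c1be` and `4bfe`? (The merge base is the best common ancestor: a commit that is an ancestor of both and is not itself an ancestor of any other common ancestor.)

Ancestors of c1be: {c1be, cdad}.
Ancestors of 4bfe: {4bfe, cdad}.
Common ancestors: {cdad}.
The only common ancestor is cdad, so it is the merge base.

cdad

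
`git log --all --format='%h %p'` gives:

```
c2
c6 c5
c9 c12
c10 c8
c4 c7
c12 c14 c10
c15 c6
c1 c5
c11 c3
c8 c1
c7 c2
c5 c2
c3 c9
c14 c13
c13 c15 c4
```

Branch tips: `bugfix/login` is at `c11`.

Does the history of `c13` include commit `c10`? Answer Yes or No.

Ancestors of c13: {c13, c15, c2, c4, c5, c6, c7}.
c10 is not in that set, so it is not an ancestor of c13.

No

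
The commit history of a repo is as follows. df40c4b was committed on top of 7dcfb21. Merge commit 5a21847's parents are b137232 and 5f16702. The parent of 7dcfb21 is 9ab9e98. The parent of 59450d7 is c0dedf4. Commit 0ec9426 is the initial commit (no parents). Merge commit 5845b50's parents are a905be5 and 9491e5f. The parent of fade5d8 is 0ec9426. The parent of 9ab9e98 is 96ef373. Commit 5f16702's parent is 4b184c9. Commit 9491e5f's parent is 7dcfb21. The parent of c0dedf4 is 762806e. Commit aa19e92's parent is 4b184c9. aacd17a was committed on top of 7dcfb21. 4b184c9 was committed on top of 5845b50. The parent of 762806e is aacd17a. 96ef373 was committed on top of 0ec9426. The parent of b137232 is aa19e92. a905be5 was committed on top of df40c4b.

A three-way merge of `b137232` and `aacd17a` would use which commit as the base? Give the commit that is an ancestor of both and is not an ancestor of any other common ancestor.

7dcfb21

Ancestors of b137232: {0ec9426, 4b184c9, 5845b50, 7dcfb21, 9491e5f, 96ef373, 9ab9e98, a905be5, aa19e92, b137232, df40c4b}.
Ancestors of aacd17a: {0ec9426, 7dcfb21, 96ef373, 9ab9e98, aacd17a}.
Common ancestors: {0ec9426, 7dcfb21, 96ef373, 9ab9e98}.
Among these, 7dcfb21 is not an ancestor of any other common ancestor — it is the merge base.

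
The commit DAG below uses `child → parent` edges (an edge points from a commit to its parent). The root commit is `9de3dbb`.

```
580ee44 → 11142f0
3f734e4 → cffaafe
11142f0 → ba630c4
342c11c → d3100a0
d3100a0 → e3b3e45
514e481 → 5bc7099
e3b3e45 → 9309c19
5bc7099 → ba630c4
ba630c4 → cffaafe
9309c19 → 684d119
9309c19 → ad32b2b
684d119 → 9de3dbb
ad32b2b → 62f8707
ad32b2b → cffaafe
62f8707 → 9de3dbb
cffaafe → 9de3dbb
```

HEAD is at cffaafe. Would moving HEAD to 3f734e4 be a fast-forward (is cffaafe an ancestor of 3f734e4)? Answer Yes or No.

A fast-forward from cffaafe to 3f734e4 is possible iff cffaafe is an ancestor of 3f734e4.
Ancestors of 3f734e4: {3f734e4, 9de3dbb, cffaafe}.
cffaafe is among them, so fast-forward is possible.

Yes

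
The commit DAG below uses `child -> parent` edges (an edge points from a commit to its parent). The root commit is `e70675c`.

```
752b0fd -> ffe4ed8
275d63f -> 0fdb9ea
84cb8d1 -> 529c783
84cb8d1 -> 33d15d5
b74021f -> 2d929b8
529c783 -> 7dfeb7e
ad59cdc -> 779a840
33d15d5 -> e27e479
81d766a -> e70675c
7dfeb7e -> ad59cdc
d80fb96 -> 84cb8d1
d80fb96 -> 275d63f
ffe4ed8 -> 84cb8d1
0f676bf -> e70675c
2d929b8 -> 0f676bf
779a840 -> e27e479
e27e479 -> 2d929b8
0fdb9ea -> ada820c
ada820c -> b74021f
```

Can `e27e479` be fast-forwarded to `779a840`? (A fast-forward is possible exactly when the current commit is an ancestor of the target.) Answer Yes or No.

Yes

A fast-forward from e27e479 to 779a840 is possible iff e27e479 is an ancestor of 779a840.
Ancestors of 779a840: {0f676bf, 2d929b8, 779a840, e27e479, e70675c}.
e27e479 is among them, so fast-forward is possible.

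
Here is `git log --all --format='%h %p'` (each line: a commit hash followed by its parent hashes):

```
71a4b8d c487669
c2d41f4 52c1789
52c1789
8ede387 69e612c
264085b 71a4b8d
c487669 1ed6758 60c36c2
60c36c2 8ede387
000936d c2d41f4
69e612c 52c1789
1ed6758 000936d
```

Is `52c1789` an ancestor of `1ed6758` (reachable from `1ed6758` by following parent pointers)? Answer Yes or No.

Yes

Ancestors of 1ed6758 (commits reachable by following parents): {000936d, 1ed6758, 52c1789, c2d41f4}.
52c1789 is in that set, so it is an ancestor of 1ed6758.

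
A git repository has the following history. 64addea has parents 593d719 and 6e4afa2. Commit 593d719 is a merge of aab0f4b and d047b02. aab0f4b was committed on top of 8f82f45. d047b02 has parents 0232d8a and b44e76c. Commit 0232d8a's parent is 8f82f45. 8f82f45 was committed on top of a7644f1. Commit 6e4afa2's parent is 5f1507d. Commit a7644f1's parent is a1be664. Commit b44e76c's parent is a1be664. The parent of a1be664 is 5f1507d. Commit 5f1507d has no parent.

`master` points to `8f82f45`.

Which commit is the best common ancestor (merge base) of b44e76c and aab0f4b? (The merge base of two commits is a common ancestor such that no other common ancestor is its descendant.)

a1be664

Ancestors of b44e76c: {5f1507d, a1be664, b44e76c}.
Ancestors of aab0f4b: {5f1507d, 8f82f45, a1be664, a7644f1, aab0f4b}.
Common ancestors: {5f1507d, a1be664}.
Among these, a1be664 is not an ancestor of any other common ancestor — it is the merge base.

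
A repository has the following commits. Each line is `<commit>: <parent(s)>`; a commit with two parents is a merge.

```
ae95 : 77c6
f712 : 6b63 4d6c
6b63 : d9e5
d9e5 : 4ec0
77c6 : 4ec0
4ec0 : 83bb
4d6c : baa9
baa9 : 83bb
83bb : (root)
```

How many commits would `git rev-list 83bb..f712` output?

6

Reachable from f712: {4d6c, 4ec0, 6b63, 83bb, baa9, d9e5, f712}.
Reachable from 83bb: {83bb}.
In f712's history but not 83bb's: {4d6c, 4ec0, 6b63, baa9, d9e5, f712} — 6 commits.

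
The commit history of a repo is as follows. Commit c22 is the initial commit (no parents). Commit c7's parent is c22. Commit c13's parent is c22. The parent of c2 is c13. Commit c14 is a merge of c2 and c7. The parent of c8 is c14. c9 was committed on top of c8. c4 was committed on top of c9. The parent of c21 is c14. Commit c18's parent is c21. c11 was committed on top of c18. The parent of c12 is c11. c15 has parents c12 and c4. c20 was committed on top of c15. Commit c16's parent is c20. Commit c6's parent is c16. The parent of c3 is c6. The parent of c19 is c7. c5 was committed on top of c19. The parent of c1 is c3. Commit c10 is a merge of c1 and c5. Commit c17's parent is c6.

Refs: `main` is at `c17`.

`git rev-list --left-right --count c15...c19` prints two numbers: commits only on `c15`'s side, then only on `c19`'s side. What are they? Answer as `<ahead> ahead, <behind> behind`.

Reachable from c15: {c11, c12, c13, c14, c15, c18, c2, c21, c22, c4, c7, c8, c9}.
Reachable from c19: {c19, c22, c7}.
Only in c15's history (ahead): {c11, c12, c13, c14, c15, c18, c2, c21, c4, c8, c9} — 11.
Only in c19's history (behind): {c19} — 1.

11 ahead, 1 behind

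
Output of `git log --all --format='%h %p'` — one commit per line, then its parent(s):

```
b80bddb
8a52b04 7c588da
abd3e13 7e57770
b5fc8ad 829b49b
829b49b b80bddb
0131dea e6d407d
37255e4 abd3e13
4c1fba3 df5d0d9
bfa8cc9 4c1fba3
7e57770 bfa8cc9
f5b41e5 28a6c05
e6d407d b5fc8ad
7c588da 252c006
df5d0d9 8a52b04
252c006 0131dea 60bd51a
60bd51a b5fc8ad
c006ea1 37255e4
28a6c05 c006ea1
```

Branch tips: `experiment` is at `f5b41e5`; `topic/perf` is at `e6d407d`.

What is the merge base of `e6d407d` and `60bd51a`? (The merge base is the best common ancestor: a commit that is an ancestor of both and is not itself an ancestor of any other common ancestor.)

Ancestors of e6d407d: {829b49b, b5fc8ad, b80bddb, e6d407d}.
Ancestors of 60bd51a: {60bd51a, 829b49b, b5fc8ad, b80bddb}.
Common ancestors: {829b49b, b5fc8ad, b80bddb}.
Among these, b5fc8ad is not an ancestor of any other common ancestor — it is the merge base.

b5fc8ad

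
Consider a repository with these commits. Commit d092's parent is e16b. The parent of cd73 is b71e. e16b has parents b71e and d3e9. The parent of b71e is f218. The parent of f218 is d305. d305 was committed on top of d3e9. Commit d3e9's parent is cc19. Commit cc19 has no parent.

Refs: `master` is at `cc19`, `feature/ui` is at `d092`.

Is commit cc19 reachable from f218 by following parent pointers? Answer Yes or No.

Yes

Ancestors of f218 (commits reachable by following parents): {cc19, d305, d3e9, f218}.
cc19 is in that set, so it is an ancestor of f218.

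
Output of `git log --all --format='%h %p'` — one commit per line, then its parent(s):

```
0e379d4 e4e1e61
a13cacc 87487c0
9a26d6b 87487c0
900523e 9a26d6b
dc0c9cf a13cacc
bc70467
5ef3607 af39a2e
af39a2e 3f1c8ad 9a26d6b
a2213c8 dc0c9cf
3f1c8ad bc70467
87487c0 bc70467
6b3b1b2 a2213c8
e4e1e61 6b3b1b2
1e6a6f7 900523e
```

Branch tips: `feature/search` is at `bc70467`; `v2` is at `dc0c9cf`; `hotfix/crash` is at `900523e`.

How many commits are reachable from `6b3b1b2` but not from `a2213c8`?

1

Reachable from 6b3b1b2: {6b3b1b2, 87487c0, a13cacc, a2213c8, bc70467, dc0c9cf}.
Reachable from a2213c8: {87487c0, a13cacc, a2213c8, bc70467, dc0c9cf}.
In 6b3b1b2's history but not a2213c8's: {6b3b1b2} — 1 commit.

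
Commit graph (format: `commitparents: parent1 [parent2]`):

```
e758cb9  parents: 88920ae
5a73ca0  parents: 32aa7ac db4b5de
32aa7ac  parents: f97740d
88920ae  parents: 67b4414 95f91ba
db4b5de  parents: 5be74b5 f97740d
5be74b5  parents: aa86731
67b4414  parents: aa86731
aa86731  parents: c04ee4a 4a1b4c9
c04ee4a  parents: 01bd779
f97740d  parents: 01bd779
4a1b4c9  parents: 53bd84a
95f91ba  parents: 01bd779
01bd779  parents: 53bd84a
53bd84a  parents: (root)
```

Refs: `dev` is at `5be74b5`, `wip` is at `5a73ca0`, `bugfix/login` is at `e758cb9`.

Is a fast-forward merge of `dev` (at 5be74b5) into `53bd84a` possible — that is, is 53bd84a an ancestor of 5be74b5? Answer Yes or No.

Yes

A fast-forward from 53bd84a to 5be74b5 is possible iff 53bd84a is an ancestor of 5be74b5.
Ancestors of 5be74b5: {01bd779, 4a1b4c9, 53bd84a, 5be74b5, aa86731, c04ee4a}.
53bd84a is among them, so fast-forward is possible.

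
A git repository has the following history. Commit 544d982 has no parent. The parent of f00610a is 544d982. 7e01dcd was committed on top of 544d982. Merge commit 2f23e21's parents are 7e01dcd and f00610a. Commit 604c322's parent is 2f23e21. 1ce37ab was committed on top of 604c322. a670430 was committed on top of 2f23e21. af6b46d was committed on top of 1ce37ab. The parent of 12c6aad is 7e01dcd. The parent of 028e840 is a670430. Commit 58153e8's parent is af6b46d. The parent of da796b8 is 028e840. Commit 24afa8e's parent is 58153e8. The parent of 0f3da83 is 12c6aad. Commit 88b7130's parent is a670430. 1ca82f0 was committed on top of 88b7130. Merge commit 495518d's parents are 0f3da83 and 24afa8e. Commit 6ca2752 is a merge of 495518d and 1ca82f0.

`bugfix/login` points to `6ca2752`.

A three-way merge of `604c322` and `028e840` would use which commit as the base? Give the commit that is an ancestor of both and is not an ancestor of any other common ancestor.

Ancestors of 604c322: {2f23e21, 544d982, 604c322, 7e01dcd, f00610a}.
Ancestors of 028e840: {028e840, 2f23e21, 544d982, 7e01dcd, a670430, f00610a}.
Common ancestors: {2f23e21, 544d982, 7e01dcd, f00610a}.
Among these, 2f23e21 is not an ancestor of any other common ancestor — it is the merge base.

2f23e21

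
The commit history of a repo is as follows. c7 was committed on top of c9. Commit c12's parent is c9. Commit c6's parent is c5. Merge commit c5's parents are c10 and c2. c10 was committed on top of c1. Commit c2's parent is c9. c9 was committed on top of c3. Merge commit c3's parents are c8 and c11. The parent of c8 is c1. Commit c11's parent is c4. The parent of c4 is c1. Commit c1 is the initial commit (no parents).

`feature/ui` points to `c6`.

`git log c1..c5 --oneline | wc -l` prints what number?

8

Reachable from c5: {c1, c10, c11, c2, c3, c4, c5, c8, c9}.
Reachable from c1: {c1}.
In c5's history but not c1's: {c10, c11, c2, c3, c4, c5, c8, c9} — 8 commits.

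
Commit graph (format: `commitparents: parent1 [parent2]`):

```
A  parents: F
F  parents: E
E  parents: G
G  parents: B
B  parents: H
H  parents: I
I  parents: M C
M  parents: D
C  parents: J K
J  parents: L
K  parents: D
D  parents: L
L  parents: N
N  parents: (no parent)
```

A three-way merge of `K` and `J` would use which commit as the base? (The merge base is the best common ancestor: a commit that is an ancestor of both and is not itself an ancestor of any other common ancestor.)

L

Ancestors of K: {D, K, L, N}.
Ancestors of J: {J, L, N}.
Common ancestors: {L, N}.
Among these, L is not an ancestor of any other common ancestor — it is the merge base.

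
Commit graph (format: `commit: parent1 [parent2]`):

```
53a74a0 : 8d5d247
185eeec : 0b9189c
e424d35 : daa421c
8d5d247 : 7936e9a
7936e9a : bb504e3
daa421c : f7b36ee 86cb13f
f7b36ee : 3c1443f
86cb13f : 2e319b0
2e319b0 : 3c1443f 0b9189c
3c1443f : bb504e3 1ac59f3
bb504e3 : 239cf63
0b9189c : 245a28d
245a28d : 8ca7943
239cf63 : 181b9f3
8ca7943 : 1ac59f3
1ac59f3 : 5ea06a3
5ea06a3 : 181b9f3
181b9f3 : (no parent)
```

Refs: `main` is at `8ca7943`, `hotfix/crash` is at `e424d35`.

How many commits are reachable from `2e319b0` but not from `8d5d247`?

Reachable from 2e319b0: {0b9189c, 181b9f3, 1ac59f3, 239cf63, 245a28d, 2e319b0, 3c1443f, 5ea06a3, 8ca7943, bb504e3}.
Reachable from 8d5d247: {181b9f3, 239cf63, 7936e9a, 8d5d247, bb504e3}.
In 2e319b0's history but not 8d5d247's: {0b9189c, 1ac59f3, 245a28d, 2e319b0, 3c1443f, 5ea06a3, 8ca7943} — 7 commits.

7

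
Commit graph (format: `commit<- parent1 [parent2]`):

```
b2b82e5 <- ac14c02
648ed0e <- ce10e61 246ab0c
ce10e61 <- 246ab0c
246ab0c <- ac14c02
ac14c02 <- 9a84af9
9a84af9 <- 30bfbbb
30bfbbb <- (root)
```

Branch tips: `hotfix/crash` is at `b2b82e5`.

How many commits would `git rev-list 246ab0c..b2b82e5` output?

Reachable from b2b82e5: {30bfbbb, 9a84af9, ac14c02, b2b82e5}.
Reachable from 246ab0c: {246ab0c, 30bfbbb, 9a84af9, ac14c02}.
In b2b82e5's history but not 246ab0c's: {b2b82e5} — 1 commit.

1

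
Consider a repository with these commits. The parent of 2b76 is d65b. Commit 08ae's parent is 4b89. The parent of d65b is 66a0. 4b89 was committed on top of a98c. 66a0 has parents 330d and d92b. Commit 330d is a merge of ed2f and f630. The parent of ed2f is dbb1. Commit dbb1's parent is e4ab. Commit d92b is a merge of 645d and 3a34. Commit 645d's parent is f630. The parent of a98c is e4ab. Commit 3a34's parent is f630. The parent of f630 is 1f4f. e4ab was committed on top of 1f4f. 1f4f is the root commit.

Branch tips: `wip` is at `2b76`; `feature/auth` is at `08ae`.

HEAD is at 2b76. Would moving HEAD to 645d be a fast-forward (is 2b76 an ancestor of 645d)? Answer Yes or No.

No

A fast-forward from 2b76 to 645d is possible iff 2b76 is an ancestor of 645d.
Ancestors of 645d: {1f4f, 645d, f630}.
2b76 is not among them, so fast-forward is not possible.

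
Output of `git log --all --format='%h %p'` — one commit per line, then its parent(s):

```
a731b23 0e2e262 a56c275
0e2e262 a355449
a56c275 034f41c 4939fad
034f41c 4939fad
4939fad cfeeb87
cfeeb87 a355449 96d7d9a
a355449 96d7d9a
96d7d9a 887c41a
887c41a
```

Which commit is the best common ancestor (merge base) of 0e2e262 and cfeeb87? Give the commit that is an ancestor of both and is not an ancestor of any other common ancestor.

Ancestors of 0e2e262: {0e2e262, 887c41a, 96d7d9a, a355449}.
Ancestors of cfeeb87: {887c41a, 96d7d9a, a355449, cfeeb87}.
Common ancestors: {887c41a, 96d7d9a, a355449}.
Among these, a355449 is not an ancestor of any other common ancestor — it is the merge base.

a355449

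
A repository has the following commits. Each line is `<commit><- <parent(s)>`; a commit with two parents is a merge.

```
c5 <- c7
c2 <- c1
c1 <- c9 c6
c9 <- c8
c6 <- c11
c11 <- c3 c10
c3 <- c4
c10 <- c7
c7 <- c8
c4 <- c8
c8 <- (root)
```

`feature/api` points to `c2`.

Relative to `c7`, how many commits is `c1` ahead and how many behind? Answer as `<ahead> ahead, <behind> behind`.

Reachable from c1: {c1, c10, c11, c3, c4, c6, c7, c8, c9}.
Reachable from c7: {c7, c8}.
Only in c1's history (ahead): {c1, c10, c11, c3, c4, c6, c9} — 7.
Only in c7's history (behind): {} — 0.

7 ahead, 0 behind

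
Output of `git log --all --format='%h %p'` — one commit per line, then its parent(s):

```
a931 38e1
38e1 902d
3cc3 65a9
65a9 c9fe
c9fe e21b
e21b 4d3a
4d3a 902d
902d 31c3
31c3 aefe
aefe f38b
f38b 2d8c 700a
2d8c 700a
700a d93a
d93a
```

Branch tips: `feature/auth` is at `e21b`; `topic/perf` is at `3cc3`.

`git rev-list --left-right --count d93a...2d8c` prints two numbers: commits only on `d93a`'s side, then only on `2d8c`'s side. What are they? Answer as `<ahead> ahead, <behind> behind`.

0 ahead, 2 behind

Reachable from d93a: {d93a}.
Reachable from 2d8c: {2d8c, 700a, d93a}.
Only in d93a's history (ahead): {} — 0.
Only in 2d8c's history (behind): {2d8c, 700a} — 2.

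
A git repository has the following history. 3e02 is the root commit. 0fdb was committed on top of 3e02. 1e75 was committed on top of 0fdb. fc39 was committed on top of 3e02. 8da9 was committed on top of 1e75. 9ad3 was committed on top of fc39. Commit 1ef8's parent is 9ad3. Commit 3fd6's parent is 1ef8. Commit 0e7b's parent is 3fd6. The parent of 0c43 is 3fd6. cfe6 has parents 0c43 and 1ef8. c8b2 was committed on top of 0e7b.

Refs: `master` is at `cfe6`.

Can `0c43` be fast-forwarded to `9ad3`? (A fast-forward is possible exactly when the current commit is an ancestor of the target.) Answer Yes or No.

No

A fast-forward from 0c43 to 9ad3 is possible iff 0c43 is an ancestor of 9ad3.
Ancestors of 9ad3: {3e02, 9ad3, fc39}.
0c43 is not among them, so fast-forward is not possible.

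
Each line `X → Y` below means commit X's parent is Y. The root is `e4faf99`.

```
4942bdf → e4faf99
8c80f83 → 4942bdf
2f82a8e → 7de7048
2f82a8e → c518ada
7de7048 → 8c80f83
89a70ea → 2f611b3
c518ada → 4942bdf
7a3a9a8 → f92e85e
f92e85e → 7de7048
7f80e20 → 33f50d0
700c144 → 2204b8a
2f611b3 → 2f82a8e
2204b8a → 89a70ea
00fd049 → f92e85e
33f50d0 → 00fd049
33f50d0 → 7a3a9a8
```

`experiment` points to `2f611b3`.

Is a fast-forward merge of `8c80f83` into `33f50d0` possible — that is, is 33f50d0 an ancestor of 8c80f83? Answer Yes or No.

A fast-forward from 33f50d0 to 8c80f83 is possible iff 33f50d0 is an ancestor of 8c80f83.
Ancestors of 8c80f83: {4942bdf, 8c80f83, e4faf99}.
33f50d0 is not among them, so fast-forward is not possible.

No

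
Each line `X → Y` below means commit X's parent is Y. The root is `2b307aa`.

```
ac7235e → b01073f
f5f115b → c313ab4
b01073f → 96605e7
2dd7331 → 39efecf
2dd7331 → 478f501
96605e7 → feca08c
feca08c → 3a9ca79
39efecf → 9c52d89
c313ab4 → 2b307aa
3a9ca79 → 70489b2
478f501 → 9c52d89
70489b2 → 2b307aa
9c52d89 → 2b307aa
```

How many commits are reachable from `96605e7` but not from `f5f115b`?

4

Reachable from 96605e7: {2b307aa, 3a9ca79, 70489b2, 96605e7, feca08c}.
Reachable from f5f115b: {2b307aa, c313ab4, f5f115b}.
In 96605e7's history but not f5f115b's: {3a9ca79, 70489b2, 96605e7, feca08c} — 4 commits.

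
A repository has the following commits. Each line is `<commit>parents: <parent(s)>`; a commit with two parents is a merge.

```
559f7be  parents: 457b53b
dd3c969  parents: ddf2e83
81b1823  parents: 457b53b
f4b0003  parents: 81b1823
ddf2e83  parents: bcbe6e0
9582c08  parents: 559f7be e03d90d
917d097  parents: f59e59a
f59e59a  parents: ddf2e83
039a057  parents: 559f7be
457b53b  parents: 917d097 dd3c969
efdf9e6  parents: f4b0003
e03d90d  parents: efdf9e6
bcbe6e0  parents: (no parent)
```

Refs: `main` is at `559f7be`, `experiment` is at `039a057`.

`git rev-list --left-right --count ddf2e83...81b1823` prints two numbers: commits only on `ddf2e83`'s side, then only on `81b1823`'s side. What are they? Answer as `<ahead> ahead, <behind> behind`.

0 ahead, 5 behind

Reachable from ddf2e83: {bcbe6e0, ddf2e83}.
Reachable from 81b1823: {457b53b, 81b1823, 917d097, bcbe6e0, dd3c969, ddf2e83, f59e59a}.
Only in ddf2e83's history (ahead): {} — 0.
Only in 81b1823's history (behind): {457b53b, 81b1823, 917d097, dd3c969, f59e59a} — 5.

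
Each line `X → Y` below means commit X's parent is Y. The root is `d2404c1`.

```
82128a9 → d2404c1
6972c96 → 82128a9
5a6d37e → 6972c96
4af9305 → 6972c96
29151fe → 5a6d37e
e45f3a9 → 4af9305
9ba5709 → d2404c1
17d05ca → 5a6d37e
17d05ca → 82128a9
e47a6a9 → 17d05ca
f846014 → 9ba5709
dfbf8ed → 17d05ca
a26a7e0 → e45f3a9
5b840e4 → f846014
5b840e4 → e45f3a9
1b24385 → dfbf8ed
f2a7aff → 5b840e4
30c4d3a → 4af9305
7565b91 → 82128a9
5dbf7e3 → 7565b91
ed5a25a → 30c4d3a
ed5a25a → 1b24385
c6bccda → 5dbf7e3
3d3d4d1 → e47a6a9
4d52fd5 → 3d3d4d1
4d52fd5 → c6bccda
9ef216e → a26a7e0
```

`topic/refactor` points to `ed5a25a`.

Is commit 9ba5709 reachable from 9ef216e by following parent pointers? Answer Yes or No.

No

Ancestors of 9ef216e: {4af9305, 6972c96, 82128a9, 9ef216e, a26a7e0, d2404c1, e45f3a9}.
9ba5709 is not in that set, so it is not an ancestor of 9ef216e.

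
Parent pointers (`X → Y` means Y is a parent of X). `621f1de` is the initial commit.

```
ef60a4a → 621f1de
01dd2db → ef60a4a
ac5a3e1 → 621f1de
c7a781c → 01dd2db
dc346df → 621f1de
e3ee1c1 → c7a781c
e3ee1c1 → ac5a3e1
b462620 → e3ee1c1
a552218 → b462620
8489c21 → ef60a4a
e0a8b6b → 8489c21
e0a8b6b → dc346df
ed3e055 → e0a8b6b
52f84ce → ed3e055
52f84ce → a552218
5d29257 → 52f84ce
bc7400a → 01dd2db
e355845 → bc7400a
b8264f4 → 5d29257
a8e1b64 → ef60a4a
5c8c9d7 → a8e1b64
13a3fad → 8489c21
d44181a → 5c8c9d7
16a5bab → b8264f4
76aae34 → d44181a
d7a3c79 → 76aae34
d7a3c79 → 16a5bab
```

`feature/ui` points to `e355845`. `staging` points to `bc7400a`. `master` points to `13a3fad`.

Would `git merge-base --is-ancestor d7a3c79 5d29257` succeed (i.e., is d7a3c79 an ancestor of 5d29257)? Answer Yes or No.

No

Ancestors of 5d29257: {01dd2db, 52f84ce, 5d29257, 621f1de, 8489c21, a552218, ac5a3e1, b462620, c7a781c, dc346df, e0a8b6b, e3ee1c1, ed3e055, ef60a4a}.
d7a3c79 is not in that set, so it is not an ancestor of 5d29257.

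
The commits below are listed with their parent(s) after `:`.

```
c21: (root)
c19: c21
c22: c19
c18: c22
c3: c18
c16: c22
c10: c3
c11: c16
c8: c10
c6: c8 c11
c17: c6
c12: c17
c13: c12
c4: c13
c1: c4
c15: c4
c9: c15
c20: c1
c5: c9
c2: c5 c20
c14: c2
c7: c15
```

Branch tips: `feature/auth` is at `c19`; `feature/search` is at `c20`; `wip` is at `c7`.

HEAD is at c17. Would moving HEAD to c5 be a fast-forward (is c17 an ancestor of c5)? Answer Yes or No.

A fast-forward from c17 to c5 is possible iff c17 is an ancestor of c5.
Ancestors of c5: {c10, c11, c12, c13, c15, c16, c17, c18, c19, c21, c22, c3, c4, c5, c6, c8, c9}.
c17 is among them, so fast-forward is possible.

Yes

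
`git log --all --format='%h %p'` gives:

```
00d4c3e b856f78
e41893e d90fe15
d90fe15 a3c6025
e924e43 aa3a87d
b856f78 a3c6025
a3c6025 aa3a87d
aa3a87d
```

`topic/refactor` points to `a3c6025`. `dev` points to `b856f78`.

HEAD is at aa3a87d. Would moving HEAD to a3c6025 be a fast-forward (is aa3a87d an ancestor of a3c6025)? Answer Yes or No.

A fast-forward from aa3a87d to a3c6025 is possible iff aa3a87d is an ancestor of a3c6025.
Ancestors of a3c6025: {a3c6025, aa3a87d}.
aa3a87d is among them, so fast-forward is possible.

Yes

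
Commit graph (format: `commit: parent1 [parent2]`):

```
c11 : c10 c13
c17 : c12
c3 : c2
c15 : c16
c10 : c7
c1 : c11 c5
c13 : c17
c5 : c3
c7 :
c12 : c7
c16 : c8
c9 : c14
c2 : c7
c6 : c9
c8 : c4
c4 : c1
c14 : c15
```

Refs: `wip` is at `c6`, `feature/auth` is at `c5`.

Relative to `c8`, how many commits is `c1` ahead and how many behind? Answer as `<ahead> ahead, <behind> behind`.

0 ahead, 2 behind

Reachable from c1: {c1, c10, c11, c12, c13, c17, c2, c3, c5, c7}.
Reachable from c8: {c1, c10, c11, c12, c13, c17, c2, c3, c4, c5, c7, c8}.
Only in c1's history (ahead): {} — 0.
Only in c8's history (behind): {c4, c8} — 2.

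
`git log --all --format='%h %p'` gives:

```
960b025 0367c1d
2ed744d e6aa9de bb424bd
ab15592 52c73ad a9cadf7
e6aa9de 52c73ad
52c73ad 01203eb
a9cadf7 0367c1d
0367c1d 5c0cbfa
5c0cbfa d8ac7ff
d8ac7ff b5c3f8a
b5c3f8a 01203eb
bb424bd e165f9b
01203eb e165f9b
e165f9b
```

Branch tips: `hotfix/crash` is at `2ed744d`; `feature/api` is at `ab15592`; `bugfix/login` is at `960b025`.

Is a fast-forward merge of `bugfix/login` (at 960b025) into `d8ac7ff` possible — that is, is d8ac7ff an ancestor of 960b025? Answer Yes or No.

A fast-forward from d8ac7ff to 960b025 is possible iff d8ac7ff is an ancestor of 960b025.
Ancestors of 960b025: {01203eb, 0367c1d, 5c0cbfa, 960b025, b5c3f8a, d8ac7ff, e165f9b}.
d8ac7ff is among them, so fast-forward is possible.

Yes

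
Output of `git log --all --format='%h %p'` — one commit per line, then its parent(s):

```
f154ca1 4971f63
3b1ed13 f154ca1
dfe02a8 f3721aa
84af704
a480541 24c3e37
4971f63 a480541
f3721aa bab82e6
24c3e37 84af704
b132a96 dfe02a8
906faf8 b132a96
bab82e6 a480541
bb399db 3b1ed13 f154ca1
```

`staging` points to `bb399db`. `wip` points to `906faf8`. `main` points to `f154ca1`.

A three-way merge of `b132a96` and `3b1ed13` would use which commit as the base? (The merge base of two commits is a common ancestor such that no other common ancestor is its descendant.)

Ancestors of b132a96: {24c3e37, 84af704, a480541, b132a96, bab82e6, dfe02a8, f3721aa}.
Ancestors of 3b1ed13: {24c3e37, 3b1ed13, 4971f63, 84af704, a480541, f154ca1}.
Common ancestors: {24c3e37, 84af704, a480541}.
Among these, a480541 is not an ancestor of any other common ancestor — it is the merge base.

a480541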